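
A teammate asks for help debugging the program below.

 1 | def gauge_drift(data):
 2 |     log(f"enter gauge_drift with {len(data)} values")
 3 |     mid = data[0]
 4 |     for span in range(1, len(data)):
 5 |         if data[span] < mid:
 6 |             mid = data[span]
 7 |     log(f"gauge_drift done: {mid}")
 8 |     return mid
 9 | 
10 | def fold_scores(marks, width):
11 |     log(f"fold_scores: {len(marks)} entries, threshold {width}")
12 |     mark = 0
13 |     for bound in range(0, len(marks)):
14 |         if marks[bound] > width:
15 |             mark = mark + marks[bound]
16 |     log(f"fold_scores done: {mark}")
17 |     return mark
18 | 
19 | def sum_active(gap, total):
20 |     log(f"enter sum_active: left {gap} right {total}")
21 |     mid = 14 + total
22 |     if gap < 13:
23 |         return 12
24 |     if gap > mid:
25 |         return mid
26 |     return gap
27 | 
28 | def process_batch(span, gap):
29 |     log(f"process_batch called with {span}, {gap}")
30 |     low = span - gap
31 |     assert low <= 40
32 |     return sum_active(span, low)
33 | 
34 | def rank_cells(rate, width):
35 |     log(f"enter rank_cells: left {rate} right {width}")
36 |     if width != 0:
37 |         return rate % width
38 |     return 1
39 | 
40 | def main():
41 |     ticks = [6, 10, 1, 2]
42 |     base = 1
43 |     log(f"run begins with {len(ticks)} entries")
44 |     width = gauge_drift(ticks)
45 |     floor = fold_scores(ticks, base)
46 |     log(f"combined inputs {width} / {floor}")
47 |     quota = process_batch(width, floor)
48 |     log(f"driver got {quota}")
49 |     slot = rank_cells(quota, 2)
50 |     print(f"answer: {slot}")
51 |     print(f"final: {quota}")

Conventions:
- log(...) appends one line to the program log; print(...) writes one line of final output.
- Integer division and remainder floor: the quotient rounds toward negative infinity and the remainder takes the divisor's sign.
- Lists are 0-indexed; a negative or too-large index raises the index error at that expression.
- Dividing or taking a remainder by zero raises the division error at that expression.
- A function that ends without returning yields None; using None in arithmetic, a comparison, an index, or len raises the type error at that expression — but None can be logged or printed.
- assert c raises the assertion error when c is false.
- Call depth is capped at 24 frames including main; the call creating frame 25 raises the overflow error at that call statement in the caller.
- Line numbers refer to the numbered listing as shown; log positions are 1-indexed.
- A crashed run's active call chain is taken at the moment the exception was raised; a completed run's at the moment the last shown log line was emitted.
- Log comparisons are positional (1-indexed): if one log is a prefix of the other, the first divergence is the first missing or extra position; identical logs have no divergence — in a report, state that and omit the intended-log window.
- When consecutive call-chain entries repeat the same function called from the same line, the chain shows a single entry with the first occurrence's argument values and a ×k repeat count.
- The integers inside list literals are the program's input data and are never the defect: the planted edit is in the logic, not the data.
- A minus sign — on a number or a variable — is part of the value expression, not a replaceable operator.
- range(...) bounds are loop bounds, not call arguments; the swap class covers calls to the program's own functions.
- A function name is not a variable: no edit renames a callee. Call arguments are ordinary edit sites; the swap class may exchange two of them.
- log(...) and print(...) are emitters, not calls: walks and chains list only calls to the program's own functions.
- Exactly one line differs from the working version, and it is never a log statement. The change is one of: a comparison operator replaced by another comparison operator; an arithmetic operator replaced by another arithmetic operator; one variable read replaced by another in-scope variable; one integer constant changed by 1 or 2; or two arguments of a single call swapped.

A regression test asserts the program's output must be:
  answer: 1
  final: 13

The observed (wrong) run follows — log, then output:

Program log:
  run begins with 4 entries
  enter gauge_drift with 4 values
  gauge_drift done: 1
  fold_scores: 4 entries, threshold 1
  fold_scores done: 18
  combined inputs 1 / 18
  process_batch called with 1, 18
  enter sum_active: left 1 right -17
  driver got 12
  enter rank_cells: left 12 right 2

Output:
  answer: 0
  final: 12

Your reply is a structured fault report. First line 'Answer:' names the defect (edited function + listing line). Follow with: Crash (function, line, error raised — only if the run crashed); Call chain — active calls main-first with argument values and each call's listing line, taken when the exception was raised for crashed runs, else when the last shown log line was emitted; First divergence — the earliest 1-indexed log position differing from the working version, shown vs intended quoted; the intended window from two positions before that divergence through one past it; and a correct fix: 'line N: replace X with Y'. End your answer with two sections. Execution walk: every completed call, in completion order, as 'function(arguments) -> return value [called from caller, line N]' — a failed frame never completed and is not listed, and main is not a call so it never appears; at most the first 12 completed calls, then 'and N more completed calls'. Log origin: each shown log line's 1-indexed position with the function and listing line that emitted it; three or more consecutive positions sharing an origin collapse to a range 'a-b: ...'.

Answer: the defect is in sum_active at line 23.
The tell: The earliest visible damage is log position 9 — 'driver got 12' rather than the intended 'driver got 13'.
Call chain: main -> rank_cells(12, 2) (called at line 49).
First divergence: position 9 — the shown line 'driver got 12' should read 'driver got 13'.
Intended log window:
  7: process_batch called with 1, 18
  8: enter sum_active: left 1 right -17
  9: driver got 13
  10: enter rank_cells: left 13 right 2
Execution walk:
  gauge_drift([6, 10, 1, 2]) -> 1  [called from main, line 44]
  fold_scores([6, 10, 1, 2], 1) -> 18  [called from main, line 45]
  sum_active(1, -17) -> 12  [called from process_batch, line 32]
  process_batch(1, 18) -> 12  [called from main, line 47]
  rank_cells(12, 2) -> 0  [called from main, line 49]
Log line origins:
  1 — main, line 43
  2 — gauge_drift, line 2
  3 — gauge_drift, line 7
  4 — fold_scores, line 11
  5 — fold_scores, line 16
  6 — main, line 46
  7 — process_batch, line 29
  8 — sum_active, line 20
  9 — main, line 48
  10 — rank_cells, line 35
A correct fix: line 23: replace `12` with `13`.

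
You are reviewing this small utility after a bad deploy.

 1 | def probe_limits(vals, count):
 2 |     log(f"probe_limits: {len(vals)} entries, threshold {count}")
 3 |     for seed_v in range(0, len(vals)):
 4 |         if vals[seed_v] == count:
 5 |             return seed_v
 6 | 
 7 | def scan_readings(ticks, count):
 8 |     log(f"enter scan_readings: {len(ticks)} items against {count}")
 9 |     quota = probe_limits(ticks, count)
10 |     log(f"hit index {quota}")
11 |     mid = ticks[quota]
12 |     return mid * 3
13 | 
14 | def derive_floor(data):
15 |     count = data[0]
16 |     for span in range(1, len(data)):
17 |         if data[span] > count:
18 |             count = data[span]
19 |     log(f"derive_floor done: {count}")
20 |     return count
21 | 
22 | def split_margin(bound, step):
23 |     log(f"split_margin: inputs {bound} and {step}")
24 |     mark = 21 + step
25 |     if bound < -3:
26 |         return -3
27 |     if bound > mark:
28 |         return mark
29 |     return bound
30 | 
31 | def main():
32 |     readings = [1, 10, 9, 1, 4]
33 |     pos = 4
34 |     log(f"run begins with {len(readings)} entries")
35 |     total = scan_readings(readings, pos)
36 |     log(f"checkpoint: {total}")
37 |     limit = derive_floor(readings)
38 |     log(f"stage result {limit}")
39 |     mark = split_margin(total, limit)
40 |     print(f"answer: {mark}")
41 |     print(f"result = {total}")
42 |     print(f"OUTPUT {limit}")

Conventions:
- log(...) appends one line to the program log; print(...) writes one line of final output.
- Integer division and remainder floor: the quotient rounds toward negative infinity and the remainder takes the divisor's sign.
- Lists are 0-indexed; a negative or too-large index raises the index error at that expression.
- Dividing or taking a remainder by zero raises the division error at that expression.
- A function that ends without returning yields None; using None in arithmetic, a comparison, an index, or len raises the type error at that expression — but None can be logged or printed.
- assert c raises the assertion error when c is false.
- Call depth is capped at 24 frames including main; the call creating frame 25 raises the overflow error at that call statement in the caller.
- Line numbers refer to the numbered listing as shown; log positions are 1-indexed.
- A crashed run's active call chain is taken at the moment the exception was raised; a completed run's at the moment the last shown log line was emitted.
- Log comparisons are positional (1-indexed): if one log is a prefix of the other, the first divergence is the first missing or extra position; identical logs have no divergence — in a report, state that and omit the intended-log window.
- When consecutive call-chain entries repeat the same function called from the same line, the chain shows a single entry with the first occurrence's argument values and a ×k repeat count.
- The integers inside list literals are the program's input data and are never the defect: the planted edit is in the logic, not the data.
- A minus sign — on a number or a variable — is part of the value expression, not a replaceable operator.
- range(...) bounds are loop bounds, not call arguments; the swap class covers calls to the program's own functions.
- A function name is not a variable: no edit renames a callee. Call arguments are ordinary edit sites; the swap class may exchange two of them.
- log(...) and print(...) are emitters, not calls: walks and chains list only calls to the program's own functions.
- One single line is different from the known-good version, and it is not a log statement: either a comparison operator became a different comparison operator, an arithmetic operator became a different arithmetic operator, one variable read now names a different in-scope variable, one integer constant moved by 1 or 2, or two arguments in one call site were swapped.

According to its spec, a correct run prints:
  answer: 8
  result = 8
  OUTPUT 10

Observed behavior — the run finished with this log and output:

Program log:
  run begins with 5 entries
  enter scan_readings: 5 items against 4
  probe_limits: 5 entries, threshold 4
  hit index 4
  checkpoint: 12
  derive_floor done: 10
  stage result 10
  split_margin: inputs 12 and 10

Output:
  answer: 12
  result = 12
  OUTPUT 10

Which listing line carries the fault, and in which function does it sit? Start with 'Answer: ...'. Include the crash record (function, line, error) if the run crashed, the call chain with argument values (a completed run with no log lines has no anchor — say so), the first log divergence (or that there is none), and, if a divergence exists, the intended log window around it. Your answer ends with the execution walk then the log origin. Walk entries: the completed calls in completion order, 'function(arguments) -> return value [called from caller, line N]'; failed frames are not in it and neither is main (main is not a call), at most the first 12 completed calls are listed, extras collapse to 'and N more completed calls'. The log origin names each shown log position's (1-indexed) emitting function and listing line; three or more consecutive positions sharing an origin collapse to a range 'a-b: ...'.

Answer: the defect is in scan_readings at line 12.
The tell: The log first diverges at position 5: the faulty run prints 'checkpoint: 12' where the working version prints 'checkpoint: 8'.
Call chain: main -> split_margin(12, 10) (called at line 39).
First divergence: position 5; shown 'checkpoint: 12' vs intended 'checkpoint: 8'.
Intended log window:
  3: probe_limits: 5 entries, threshold 4
  4: hit index 4
  5: checkpoint: 8
  6: derive_floor done: 10
Execution walk:
  probe_limits([1, 10, 9, 1, 4], 4) -> 4  [called from scan_readings, line 9]
  scan_readings([1, 10, 9, 1, 4], 4) -> 12  [called from main, line 35]
  derive_floor([1, 10, 9, 1, 4]) -> 10  [called from main, line 37]
  split_margin(12, 10) -> 12  [called from main, line 39]
Log origin:
  1: from main, line 34
  2: from scan_readings, line 8
  3: from probe_limits, line 2
  4: from scan_readings, line 10
  5: from main, line 36
  6: from derive_floor, line 19
  7: from main, line 38
  8: from split_margin, line 23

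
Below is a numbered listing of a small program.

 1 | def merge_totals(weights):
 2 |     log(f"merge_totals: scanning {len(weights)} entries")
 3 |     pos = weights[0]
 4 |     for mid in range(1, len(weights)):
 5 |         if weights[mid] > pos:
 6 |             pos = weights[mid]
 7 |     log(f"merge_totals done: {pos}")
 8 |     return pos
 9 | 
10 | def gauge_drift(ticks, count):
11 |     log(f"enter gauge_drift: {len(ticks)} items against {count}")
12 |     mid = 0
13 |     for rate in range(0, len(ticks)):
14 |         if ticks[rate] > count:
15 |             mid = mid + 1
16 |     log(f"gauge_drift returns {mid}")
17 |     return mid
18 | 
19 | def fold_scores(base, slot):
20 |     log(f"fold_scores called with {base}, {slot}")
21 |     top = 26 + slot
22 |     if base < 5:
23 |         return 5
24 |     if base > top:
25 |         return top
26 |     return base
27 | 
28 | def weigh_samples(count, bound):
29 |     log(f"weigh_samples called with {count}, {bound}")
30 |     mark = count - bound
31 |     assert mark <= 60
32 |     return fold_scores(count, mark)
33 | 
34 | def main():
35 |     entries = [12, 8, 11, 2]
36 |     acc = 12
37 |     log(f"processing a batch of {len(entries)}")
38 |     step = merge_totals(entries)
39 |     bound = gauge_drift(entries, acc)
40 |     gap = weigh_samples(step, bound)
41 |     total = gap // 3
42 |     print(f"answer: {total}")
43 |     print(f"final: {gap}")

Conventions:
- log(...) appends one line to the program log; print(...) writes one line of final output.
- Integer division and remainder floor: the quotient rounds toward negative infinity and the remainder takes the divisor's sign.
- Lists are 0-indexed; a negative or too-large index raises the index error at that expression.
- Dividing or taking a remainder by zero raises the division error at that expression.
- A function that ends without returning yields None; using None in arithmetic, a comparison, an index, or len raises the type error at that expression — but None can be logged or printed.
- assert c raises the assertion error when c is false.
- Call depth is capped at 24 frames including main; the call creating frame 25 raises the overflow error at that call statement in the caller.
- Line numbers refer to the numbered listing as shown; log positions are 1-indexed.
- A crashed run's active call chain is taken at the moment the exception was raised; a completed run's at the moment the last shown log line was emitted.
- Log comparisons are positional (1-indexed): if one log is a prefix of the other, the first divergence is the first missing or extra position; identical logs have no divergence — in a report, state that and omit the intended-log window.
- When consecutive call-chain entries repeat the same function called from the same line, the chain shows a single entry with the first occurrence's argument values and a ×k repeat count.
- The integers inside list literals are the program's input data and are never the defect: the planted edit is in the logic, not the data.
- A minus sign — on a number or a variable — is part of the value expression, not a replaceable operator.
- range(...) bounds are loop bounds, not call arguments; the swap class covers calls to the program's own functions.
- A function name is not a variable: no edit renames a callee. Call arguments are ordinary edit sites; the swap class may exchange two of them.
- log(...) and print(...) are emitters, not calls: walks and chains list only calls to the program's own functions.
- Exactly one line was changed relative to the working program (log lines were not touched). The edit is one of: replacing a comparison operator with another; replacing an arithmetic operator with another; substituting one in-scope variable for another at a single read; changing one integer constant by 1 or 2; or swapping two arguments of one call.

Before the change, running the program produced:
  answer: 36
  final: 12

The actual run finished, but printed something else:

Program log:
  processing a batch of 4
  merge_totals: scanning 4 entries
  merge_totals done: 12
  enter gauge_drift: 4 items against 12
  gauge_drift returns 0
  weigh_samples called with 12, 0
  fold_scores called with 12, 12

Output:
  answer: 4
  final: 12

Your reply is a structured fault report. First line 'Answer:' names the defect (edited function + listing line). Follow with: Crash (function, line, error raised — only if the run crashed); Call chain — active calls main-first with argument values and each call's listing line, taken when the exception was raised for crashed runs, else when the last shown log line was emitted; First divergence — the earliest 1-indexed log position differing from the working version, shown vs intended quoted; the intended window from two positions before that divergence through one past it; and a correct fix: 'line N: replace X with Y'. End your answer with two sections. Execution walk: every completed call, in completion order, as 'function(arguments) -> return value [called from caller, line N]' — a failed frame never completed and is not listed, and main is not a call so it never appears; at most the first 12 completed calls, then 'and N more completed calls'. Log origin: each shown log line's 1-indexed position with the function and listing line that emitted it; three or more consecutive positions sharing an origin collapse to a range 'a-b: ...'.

Answer: the defect is in main at line 41.
The tell: Nothing in the log betrays the bug — only the output does.
Call chain: main -> weigh_samples(12, 0) (called at line 40) -> fold_scores(12, 12) (called at line 32).
First divergence: none; the two logs match at every position.
Execution walk:
  merge_totals([12, 8, 11, 2]) -> 12  [called from main, line 38]
  gauge_drift([12, 8, 11, 2], 12) -> 0  [called from main, line 39]
  fold_scores(12, 12) -> 12  [called from weigh_samples, line 32]
  weigh_samples(12, 0) -> 12  [called from main, line 40]
Log origins:
  1: logged in main at line 37
  2: logged in merge_totals at line 2
  3: logged in merge_totals at line 7
  4: logged in gauge_drift at line 11
  5: logged in gauge_drift at line 16
  6: logged in weigh_samples at line 29
  7: logged in fold_scores at line 20
A correct fix: line 41: replace `//` with `*`.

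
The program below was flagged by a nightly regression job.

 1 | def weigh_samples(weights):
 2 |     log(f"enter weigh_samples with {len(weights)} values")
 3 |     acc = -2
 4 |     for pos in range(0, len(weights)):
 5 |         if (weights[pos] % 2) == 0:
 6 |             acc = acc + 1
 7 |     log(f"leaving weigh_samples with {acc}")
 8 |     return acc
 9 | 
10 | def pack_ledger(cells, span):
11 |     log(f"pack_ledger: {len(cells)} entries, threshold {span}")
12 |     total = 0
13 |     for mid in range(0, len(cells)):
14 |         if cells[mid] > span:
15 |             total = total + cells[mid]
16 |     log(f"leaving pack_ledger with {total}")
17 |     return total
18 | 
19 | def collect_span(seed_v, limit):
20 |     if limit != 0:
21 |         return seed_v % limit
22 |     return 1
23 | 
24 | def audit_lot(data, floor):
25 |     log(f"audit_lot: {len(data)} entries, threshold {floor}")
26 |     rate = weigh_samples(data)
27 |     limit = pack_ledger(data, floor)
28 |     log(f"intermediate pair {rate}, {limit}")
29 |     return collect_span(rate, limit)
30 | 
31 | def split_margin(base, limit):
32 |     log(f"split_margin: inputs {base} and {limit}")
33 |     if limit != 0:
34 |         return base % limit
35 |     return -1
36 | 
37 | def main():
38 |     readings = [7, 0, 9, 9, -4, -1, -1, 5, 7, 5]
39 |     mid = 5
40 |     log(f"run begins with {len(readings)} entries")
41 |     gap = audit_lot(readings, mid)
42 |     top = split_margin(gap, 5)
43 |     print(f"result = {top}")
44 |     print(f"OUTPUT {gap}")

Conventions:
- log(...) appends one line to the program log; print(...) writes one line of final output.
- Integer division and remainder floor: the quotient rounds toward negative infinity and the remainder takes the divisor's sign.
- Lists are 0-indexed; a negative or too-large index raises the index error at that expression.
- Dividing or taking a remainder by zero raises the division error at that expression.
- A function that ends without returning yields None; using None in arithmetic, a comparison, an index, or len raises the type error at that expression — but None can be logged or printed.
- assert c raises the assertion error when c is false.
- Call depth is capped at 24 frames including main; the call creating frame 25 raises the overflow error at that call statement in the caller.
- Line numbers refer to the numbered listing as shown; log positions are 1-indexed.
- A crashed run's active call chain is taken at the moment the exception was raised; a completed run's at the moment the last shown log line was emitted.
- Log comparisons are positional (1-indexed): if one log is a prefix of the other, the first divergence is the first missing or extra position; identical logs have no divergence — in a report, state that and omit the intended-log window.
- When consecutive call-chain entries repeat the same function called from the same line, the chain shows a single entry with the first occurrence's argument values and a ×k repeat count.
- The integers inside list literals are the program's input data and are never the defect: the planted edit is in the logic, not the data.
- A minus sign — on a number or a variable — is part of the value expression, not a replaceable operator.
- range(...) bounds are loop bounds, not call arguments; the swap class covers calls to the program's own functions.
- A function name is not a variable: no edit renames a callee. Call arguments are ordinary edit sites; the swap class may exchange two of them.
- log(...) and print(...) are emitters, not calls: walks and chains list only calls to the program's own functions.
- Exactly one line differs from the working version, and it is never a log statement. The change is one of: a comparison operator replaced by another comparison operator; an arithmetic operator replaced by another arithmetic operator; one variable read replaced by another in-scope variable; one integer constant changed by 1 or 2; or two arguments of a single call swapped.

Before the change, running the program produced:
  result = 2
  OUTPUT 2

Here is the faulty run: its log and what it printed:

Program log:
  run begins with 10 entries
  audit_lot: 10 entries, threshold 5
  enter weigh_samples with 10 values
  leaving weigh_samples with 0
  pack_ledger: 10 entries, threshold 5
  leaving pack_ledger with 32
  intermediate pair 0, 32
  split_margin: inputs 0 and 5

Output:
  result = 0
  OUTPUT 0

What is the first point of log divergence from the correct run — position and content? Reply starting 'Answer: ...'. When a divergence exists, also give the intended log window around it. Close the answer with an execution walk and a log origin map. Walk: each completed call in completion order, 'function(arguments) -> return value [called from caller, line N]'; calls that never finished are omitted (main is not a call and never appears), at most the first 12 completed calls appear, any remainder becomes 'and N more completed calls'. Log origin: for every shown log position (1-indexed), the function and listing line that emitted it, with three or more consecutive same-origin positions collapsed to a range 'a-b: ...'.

Answer: position 4; shown 'leaving weigh_samples with 0' vs intended 'leaving weigh_samples with 2'.
Intended log window:
  2: audit_lot: 10 entries, threshold 5
  3: enter weigh_samples with 10 values
  4: leaving weigh_samples with 2
  5: pack_ledger: 10 entries, threshold 5
Execution walk:
  weigh_samples([7, 0, 9, 9, -4, -1, -1, 5, 7, 5]) -> 0  [called from audit_lot, line 26]
  pack_ledger([7, 0, 9, 9, -4, -1, -1, 5, 7, 5], 5) -> 32  [called from audit_lot, line 27]
  collect_span(0, 32) -> 0  [called from audit_lot, line 29]
  audit_lot([7, 0, 9, 9, -4, -1, -1, 5, 7, 5], 5) -> 0  [called from main, line 41]
  split_margin(0, 5) -> 0  [called from main, line 42]
Log line origins:
  1 — main, line 40
  2 — audit_lot, line 25
  3 — weigh_samples, line 2
  4 — weigh_samples, line 7
  5 — pack_ledger, line 11
  6 — pack_ledger, line 16
  7 — audit_lot, line 28
  8 — split_margin, line 32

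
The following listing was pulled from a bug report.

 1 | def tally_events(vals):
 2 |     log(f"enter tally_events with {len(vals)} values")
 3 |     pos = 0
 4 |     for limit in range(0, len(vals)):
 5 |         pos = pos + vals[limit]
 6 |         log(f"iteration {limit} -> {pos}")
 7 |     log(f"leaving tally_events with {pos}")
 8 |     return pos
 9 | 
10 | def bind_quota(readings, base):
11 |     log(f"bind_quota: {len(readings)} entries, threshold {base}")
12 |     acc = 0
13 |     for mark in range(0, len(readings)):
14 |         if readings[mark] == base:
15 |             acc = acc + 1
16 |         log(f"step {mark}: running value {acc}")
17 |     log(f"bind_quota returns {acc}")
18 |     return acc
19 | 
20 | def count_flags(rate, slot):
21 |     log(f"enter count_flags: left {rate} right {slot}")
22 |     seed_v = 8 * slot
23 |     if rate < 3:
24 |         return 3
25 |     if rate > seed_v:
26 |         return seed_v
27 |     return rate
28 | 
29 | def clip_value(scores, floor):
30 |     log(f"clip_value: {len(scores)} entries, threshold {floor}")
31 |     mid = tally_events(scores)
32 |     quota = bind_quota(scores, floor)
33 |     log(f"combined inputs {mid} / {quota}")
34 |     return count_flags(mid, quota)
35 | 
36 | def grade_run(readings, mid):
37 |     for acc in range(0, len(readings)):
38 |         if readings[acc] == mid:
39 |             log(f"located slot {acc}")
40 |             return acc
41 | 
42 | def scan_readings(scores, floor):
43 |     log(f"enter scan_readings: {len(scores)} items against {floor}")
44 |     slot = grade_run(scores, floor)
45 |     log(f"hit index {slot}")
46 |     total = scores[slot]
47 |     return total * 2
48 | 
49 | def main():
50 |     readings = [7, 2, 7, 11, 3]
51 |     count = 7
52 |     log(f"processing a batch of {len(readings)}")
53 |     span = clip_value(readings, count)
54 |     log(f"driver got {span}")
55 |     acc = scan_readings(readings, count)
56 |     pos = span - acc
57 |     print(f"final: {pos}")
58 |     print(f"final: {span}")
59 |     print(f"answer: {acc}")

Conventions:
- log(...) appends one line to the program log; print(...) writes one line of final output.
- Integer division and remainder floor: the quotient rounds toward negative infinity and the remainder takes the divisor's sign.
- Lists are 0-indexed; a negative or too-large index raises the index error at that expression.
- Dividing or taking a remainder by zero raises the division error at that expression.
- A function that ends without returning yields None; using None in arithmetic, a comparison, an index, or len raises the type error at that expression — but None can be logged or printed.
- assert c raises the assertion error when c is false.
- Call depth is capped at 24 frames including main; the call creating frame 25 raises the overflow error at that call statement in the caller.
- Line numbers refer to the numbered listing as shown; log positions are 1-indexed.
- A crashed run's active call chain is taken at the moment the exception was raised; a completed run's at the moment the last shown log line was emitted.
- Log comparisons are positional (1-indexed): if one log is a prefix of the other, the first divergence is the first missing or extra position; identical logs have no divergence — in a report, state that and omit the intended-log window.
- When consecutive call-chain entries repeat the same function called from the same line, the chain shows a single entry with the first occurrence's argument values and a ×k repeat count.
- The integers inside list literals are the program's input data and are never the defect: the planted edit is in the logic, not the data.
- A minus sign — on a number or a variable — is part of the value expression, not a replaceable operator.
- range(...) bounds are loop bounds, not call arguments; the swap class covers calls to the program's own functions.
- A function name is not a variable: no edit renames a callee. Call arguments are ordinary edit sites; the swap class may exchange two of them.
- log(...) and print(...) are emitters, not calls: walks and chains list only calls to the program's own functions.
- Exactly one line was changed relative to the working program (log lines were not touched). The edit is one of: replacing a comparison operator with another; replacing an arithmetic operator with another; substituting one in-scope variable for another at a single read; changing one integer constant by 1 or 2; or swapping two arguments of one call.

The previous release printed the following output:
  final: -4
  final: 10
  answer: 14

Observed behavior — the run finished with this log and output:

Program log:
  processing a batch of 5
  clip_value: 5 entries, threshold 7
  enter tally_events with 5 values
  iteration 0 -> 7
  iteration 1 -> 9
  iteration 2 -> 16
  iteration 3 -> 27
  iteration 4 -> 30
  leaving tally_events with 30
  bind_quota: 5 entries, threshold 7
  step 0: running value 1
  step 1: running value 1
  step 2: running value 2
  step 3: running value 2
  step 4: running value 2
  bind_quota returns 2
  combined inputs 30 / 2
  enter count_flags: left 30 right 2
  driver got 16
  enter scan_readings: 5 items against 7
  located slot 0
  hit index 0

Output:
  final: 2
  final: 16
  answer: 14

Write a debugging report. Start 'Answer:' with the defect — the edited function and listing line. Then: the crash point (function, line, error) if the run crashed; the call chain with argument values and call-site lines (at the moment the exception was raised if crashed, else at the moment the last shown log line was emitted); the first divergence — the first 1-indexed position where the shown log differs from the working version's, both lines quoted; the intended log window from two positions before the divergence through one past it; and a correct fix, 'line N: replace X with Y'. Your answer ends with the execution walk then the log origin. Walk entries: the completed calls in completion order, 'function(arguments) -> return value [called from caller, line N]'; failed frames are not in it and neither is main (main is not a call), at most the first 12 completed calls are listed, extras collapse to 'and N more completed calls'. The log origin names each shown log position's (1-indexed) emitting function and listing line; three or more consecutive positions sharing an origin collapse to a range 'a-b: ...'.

Answer: the defect is in count_flags at line 22.
The tell: The earliest visible damage is log position 19 — 'driver got 16' rather than the intended 'driver got 10'.
Call chain: main -> scan_readings([7, 2, 7, 11, 3], 7) (called at line 55).
First divergence: position 19 — shown 'driver got 16', intended 'driver got 10'.
Intended log window:
  17: combined inputs 30 / 2
  18: enter count_flags: left 30 right 2
  19: driver got 10
  20: enter scan_readings: 5 items against 7
Execution walk:
  tally_events([7, 2, 7, 11, 3]) -> 30  [called from clip_value, line 31]
  bind_quota([7, 2, 7, 11, 3], 7) -> 2  [called from clip_value, line 32]
  count_flags(30, 2) -> 16  [called from clip_value, line 34]
  clip_value([7, 2, 7, 11, 3], 7) -> 16  [called from main, line 53]
  grade_run([7, 2, 7, 11, 3], 7) -> 0  [called from scan_readings, line 44]
  scan_readings([7, 2, 7, 11, 3], 7) -> 14  [called from main, line 55]
Log line origins:
  1: from main, line 52
  2: from clip_value, line 30
  3: from tally_events, line 2
  4-8: from tally_events, line 6
  9: from tally_events, line 7
  10: from bind_quota, line 11
  11-15: from bind_quota, line 16
  16: from bind_quota, line 17
  17: from clip_value, line 33
  18: from count_flags, line 21
  19: from main, line 54
  20: from scan_readings, line 43
  21: from grade_run, line 39
  22: from scan_readings, line 45
A correct fix: line 22: replace `*` with `+`.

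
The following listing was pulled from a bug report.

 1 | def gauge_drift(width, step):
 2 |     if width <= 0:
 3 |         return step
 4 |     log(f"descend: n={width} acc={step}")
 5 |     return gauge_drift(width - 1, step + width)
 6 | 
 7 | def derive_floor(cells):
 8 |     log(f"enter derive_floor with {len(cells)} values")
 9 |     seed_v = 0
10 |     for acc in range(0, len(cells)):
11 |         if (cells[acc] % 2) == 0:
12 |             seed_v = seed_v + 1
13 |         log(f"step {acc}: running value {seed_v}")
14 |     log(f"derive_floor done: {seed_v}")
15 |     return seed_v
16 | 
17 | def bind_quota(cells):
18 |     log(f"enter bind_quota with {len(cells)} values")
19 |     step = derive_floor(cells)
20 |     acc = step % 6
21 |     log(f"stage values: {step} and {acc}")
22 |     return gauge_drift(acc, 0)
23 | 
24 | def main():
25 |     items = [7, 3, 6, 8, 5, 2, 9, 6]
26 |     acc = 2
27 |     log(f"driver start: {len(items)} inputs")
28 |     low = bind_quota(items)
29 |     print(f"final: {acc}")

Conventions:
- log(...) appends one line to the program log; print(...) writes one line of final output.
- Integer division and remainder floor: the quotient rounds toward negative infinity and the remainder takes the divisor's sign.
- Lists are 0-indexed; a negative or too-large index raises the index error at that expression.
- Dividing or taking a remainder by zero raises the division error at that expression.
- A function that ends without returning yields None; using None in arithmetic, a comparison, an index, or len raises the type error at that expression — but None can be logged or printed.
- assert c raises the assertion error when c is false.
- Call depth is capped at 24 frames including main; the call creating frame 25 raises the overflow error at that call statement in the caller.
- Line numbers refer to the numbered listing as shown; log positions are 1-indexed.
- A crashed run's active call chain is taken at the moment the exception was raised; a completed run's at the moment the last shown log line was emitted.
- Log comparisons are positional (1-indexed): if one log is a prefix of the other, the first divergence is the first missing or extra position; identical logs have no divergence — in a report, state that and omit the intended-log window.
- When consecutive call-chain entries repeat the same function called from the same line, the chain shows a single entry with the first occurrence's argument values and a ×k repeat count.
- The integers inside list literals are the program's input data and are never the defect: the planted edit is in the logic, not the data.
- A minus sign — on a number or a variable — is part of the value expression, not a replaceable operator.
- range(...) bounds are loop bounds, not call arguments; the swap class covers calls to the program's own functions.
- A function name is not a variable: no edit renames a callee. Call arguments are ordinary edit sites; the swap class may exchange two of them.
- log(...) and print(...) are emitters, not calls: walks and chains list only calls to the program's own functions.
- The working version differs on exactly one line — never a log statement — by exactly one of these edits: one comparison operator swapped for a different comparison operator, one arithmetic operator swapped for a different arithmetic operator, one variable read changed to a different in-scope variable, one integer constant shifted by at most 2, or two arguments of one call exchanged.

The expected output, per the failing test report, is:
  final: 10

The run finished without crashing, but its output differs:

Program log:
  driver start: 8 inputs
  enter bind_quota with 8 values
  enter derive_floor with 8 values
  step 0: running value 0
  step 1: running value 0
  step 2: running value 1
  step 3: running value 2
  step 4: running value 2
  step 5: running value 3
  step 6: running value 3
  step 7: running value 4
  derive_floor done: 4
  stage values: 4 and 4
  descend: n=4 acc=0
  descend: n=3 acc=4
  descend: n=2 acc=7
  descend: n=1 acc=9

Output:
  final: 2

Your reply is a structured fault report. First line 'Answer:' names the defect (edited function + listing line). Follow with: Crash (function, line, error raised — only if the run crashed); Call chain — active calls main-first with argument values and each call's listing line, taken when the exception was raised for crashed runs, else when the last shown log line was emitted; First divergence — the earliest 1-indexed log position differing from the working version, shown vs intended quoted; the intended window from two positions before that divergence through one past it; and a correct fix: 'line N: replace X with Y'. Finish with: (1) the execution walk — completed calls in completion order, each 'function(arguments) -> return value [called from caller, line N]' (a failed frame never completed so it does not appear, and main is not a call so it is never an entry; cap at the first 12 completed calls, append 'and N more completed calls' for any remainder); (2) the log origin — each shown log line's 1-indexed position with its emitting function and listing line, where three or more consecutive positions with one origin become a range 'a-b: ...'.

Answer: the defect is in main at line 29.
The tell: Log streams are identical — the defect surfaces only in the printed output.
Call chain: main -> bind_quota([7, 3, 6, 8, 5, 2, 9, 6]) (called at line 28) -> gauge_drift(4, 0) (called at line 22) -> gauge_drift(3, 4) (called at line 5) ×3.
First divergence: none; the two logs match at every position.
Execution walk:
  derive_floor([7, 3, 6, 8, 5, 2, 9, 6]) -> 4  [called from bind_quota, line 19]
  gauge_drift(0, 10) -> 10  [called from gauge_drift, line 5]
  gauge_drift(1, 9) -> 10  [called from gauge_drift, line 5]
  gauge_drift(2, 7) -> 10  [called from gauge_drift, line 5]
  gauge_drift(3, 4) -> 10  [called from gauge_drift, line 5]
  gauge_drift(4, 0) -> 10  [called from bind_quota, line 22]
  bind_quota([7, 3, 6, 8, 5, 2, 9, 6]) -> 10  [called from main, line 28]
Origin of each log line:
  1: from main, line 27
  2: from bind_quota, line 18
  3: from derive_floor, line 8
  4-11: from derive_floor, line 13
  12: from derive_floor, line 14
  13: from bind_quota, line 21
  14-17: from gauge_drift, line 4
A correct fix: line 29: replace `acc` with `low`.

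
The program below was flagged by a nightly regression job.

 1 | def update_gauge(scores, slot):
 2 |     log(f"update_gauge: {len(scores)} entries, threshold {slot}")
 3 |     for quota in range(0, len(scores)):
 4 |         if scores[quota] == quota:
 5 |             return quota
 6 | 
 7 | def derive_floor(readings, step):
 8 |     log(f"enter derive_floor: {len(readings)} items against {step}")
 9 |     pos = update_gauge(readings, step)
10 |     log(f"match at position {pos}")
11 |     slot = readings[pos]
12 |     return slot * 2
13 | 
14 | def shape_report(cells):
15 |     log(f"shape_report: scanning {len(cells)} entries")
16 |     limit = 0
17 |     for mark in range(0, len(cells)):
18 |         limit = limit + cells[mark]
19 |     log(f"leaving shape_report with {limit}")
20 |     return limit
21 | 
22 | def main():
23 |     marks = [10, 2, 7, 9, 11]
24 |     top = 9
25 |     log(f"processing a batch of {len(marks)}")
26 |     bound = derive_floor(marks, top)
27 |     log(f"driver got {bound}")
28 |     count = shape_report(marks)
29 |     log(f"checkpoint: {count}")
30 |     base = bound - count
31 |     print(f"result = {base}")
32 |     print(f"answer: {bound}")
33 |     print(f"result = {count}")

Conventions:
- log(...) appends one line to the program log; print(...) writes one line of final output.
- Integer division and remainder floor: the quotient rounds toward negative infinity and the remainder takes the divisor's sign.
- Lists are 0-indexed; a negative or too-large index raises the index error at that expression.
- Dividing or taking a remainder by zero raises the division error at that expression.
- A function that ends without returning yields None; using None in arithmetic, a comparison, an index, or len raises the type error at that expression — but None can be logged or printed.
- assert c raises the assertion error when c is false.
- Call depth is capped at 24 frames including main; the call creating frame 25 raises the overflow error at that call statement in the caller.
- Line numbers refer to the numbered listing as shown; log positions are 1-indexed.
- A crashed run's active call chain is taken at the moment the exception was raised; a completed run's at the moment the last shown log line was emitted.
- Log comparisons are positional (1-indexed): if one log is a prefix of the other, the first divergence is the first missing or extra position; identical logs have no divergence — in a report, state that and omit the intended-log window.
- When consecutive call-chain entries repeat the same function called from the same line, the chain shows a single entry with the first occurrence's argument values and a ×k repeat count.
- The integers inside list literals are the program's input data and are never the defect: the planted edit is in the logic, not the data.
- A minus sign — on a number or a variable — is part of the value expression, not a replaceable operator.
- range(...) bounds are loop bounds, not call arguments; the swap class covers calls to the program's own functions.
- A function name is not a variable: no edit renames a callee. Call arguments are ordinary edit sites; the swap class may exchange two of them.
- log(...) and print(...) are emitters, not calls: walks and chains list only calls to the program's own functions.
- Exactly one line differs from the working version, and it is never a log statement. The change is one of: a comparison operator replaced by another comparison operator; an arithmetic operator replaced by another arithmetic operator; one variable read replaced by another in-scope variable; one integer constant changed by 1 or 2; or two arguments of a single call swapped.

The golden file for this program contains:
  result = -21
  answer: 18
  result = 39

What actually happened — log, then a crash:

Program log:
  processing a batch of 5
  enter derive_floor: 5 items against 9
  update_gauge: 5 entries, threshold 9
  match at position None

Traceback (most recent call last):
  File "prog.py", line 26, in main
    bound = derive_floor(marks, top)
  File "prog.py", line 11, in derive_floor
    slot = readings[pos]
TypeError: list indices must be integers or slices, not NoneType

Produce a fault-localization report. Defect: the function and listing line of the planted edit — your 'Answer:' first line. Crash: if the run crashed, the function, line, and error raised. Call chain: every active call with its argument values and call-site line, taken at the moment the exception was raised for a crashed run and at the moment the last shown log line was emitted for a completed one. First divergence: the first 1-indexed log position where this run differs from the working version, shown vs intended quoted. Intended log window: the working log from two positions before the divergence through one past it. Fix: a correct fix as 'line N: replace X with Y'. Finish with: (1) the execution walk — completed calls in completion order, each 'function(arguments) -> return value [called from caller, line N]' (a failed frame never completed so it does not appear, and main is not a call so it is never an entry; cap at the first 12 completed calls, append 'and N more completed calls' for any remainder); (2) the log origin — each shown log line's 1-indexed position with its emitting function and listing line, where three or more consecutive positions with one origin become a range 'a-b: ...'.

Answer: the defect is in update_gauge at line 4.
Core observation: The log first diverges at position 4: the faulty run prints 'match at position None' where the working version prints 'match at position 3'.
Crash: derive_floor, line 11, TypeError.
Call chain: main -> derive_floor([10, 2, 7, 9, 11], 9) (called at line 26).
First divergence: at position 4 the run shows 'match at position None' where the working version logs 'match at position 3'.
Intended log window:
  2: enter derive_floor: 5 items against 9
  3: update_gauge: 5 entries, threshold 9
  4: match at position 3
  5: driver got 18
Execution walk:
  update_gauge([10, 2, 7, 9, 11], 9) -> None  [called from derive_floor, line 9]
Log origin:
  1: emitted by main (line 25)
  2: emitted by derive_floor (line 8)
  3: emitted by update_gauge (line 2)
  4: emitted by derive_floor (line 10)
A correct fix: line 4: replace `scores[quota] == quota` with `scores[quota] == slot`.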